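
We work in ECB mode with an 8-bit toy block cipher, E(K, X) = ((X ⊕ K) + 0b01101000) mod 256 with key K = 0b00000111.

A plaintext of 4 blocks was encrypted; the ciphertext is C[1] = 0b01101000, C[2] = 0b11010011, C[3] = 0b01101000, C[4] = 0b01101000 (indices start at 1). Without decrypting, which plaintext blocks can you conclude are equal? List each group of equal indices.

P[1] = P[3] = P[4]

ECB encrypts each block independently with the same key, so equal ciphertext blocks imply equal plaintext blocks.
C[1] = C[3] = C[4] = 0b01101000, so P[1] = P[3] = P[4].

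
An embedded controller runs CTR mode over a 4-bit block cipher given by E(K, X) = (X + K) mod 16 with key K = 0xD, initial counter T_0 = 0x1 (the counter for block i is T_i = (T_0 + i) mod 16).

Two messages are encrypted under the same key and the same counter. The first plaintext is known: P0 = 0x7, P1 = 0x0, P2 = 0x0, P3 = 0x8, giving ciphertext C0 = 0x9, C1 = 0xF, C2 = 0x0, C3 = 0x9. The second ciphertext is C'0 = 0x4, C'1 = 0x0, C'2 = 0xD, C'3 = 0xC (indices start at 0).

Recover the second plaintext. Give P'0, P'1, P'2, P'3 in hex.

In CTR with a reused counter, both messages share the same keystream S_i, so C_i ⊕ C'_i = P_i ⊕ P'_i and thus P'_i = P_i ⊕ C_i ⊕ C'_i.
P'0: 0x7 ⊕ 0x9 ⊕ 0x4 = 0xA.
P'1: 0x0 ⊕ 0xF ⊕ 0x0 = 0xF.
P'2: 0x0 ⊕ 0x0 ⊕ 0xD = 0xD.
P'3: 0x8 ⊕ 0x9 ⊕ 0xC = 0xD.

P'0 = 0xA, P'1 = 0xF, P'2 = 0xD, P'3 = 0xD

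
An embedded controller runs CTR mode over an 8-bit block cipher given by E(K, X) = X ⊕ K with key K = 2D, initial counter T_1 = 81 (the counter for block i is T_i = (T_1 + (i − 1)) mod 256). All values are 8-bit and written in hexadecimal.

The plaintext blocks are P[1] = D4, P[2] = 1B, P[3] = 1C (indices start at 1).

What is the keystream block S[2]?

AF

CTR encryption: S_i = E(K, T_i) where T_i is the counter for block i; C_i = P_i ⊕ S_i.
C[1]: T = 81, S = E(K, T) = AC; D4 ⊕ AC = 78.
C[2]: T = 82, S = E(K, T) = AF; 1B ⊕ AF = B4.
So S[2] = AF.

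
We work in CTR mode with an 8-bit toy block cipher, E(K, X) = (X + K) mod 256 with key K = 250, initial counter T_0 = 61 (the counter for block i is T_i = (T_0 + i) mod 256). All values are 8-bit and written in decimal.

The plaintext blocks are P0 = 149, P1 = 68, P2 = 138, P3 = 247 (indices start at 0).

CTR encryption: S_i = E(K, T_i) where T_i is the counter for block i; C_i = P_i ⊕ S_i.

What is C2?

C0: T = 61, S = E(K, T) = 55; 149 ⊕ 55 = 162.
C1: T = 62, S = E(K, T) = 56; 68 ⊕ 56 = 124.
C2: T = 63, S = E(K, T) = 57; 138 ⊕ 57 = 179.

C2 = 179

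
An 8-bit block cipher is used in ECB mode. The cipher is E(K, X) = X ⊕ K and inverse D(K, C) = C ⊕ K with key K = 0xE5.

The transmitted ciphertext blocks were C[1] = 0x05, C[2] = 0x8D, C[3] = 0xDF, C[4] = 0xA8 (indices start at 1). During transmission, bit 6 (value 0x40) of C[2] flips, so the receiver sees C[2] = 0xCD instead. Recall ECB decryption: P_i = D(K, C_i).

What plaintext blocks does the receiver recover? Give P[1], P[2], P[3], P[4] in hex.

Only C[2] changed, to 0xCD. In ECB, a change in C_i affects only P_i. Decrypting the received ciphertext:
P[1]: D(K, 0x05) = 0xE0.
P[2]: D(K, 0xCD) = 0x28.
P[3]: D(K, 0xDF) = 0x3A.
P[4]: D(K, 0xA8) = 0x4D.
Blocks that differ from the original plaintext: P[2].

P[1] = 0xE0, P[2] = 0x28, P[3] = 0x3A, P[4] = 0x4D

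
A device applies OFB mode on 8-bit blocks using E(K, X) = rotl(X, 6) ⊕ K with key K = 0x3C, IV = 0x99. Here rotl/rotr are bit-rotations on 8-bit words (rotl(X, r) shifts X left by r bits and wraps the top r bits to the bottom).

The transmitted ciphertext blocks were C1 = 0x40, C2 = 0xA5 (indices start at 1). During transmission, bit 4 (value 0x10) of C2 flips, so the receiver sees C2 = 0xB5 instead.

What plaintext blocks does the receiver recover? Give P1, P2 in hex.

P1 = 0x1A, P2 = 0x1F

OFB decryption: S_i = E(K, S_{i−1}) with S_{0} = IV; P_i = C_i ⊕ S_i.
Only C2 changed, to 0xB5. In OFB, a change in C_i flips the same bit in P_i only; the keystream is unaffected. Decrypting the received ciphertext:
P1: S = E(K, 0x99) = 0x5A; 0x40 ⊕ 0x5A = 0x1A.
P2: S = E(K, 0x5A) = 0xAA; 0xB5 ⊕ 0xAA = 0x1F.
Blocks that differ from the original plaintext: P2.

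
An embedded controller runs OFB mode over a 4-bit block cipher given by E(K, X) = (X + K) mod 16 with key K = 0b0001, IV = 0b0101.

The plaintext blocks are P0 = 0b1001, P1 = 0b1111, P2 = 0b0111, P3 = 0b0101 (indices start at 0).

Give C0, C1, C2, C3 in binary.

OFB encryption: S_i = E(K, S_{i−1}) with S_{−1} = IV; C_i = P_i ⊕ S_i.
C0: S = E(K, 0b0101) = 0b0110; 0b1001 ⊕ 0b0110 = 0b1111.
C1: S = E(K, 0b0110) = 0b0111; 0b1111 ⊕ 0b0111 = 0b1000.
C2: S = E(K, 0b0111) = 0b1000; 0b0111 ⊕ 0b1000 = 0b1111.
C3: S = E(K, 0b1000) = 0b1001; 0b0101 ⊕ 0b1001 = 0b1100.

C0 = 0b1111, C1 = 0b1000, C2 = 0b1111, C3 = 0b1100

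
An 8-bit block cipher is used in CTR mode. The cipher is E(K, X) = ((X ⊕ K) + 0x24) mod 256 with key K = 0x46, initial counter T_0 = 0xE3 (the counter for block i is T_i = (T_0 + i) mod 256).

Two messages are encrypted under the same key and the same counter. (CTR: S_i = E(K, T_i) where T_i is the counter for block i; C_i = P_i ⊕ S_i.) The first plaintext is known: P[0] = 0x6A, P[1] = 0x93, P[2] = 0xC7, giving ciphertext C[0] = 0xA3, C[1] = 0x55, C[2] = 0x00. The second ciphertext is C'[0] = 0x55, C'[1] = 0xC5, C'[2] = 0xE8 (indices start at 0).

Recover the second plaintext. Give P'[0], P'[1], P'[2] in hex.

P'[0] = 0x9C, P'[1] = 0x03, P'[2] = 0x2F

In CTR with a reused counter, both messages share the same keystream S_i, so C_i ⊕ C'_i = P_i ⊕ P'_i and thus P'_i = P_i ⊕ C_i ⊕ C'_i.
P'[0]: 0x6A ⊕ 0xA3 ⊕ 0x55 = 0x9C.
P'[1]: 0x93 ⊕ 0x55 ⊕ 0xC5 = 0x03.
P'[2]: 0xC7 ⊕ 0x00 ⊕ 0xE8 = 0x2F.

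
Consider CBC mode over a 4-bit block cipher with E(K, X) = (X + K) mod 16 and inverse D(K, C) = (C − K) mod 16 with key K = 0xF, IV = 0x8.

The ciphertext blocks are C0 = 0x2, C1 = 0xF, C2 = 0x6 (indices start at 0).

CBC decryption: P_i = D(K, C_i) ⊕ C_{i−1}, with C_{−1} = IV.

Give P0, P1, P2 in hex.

P0 = 0xB, P1 = 0x2, P2 = 0x8

P0: D(K, 0x2) = 0x3; 0x3 ⊕ 0x8 = 0xB.
P1: D(K, 0xF) = 0x0; 0x0 ⊕ 0x2 = 0x2.
P2: D(K, 0x6) = 0x7; 0x7 ⊕ 0xF = 0x8.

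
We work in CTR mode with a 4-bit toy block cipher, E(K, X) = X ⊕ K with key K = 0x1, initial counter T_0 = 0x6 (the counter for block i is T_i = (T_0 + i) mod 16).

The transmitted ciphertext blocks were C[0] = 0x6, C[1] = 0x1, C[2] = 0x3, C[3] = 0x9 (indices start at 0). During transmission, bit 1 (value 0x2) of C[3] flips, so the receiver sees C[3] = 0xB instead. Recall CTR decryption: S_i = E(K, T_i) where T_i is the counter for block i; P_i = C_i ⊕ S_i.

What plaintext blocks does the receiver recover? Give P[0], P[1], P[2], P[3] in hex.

Only C[3] changed, to 0xB. In CTR, a change in C_i flips the same bit in P_i only; the keystream is unaffected. Decrypting the received ciphertext:
P[0]: T = 0x6, S = E(K, T) = 0x7; 0x6 ⊕ 0x7 = 0x1.
P[1]: T = 0x7, S = E(K, T) = 0x6; 0x1 ⊕ 0x6 = 0x7.
P[2]: T = 0x8, S = E(K, T) = 0x9; 0x3 ⊕ 0x9 = 0xA.
P[3]: T = 0x9, S = E(K, T) = 0x8; 0xB ⊕ 0x8 = 0x3.
Blocks that differ from the original plaintext: P[3].

P[0] = 0x1, P[1] = 0x7, P[2] = 0xA, P[3] = 0x3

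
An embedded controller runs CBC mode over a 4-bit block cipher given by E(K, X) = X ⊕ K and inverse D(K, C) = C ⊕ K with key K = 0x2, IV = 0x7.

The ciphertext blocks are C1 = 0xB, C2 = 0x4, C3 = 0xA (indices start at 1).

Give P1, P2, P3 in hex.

CBC decryption: P_i = D(K, C_i) ⊕ C_{i−1}, with C_{0} = IV.
P1: D(K, 0xB) = 0x9; 0x9 ⊕ 0x7 = 0xE.
P2: D(K, 0x4) = 0x6; 0x6 ⊕ 0xB = 0xD.
P3: D(K, 0xA) = 0x8; 0x8 ⊕ 0x4 = 0xC.

P1 = 0xE, P2 = 0xD, P3 = 0xC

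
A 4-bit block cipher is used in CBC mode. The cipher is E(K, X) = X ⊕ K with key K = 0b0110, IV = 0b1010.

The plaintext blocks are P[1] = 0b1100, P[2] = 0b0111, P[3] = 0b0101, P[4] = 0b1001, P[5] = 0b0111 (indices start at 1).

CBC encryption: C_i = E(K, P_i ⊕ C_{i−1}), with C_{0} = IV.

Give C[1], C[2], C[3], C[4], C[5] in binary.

C[1]: P[1] ⊕ 0b1010 = 0b0110; E(K, 0b0110) = 0b0000.
C[2]: P[2] ⊕ 0b0000 = 0b0111; E(K, 0b0111) = 0b0001.
C[3]: P[3] ⊕ 0b0001 = 0b0100; E(K, 0b0100) = 0b0010.
C[4]: P[4] ⊕ 0b0010 = 0b1011; E(K, 0b1011) = 0b1101.
C[5]: P[5] ⊕ 0b1101 = 0b1010; E(K, 0b1010) = 0b1100.

C[1] = 0b0000, C[2] = 0b0001, C[3] = 0b0010, C[4] = 0b1101, C[5] = 0b1100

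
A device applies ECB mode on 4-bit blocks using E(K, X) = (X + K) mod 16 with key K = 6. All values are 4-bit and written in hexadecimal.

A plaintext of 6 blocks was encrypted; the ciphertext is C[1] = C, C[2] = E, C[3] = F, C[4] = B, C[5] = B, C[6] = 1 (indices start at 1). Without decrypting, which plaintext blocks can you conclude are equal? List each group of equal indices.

P[4] = P[5]

ECB encrypts each block independently with the same key, so equal ciphertext blocks imply equal plaintext blocks.
C[4] = C[5] = B, so P[4] = P[5].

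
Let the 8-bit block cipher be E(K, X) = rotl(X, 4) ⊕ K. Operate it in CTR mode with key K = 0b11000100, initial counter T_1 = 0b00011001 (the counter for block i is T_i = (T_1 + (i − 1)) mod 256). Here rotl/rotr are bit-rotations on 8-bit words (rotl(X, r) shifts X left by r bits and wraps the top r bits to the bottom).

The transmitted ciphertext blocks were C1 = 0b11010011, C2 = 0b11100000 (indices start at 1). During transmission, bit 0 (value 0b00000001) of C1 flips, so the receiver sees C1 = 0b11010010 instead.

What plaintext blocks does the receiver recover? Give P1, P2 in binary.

P1 = 0b10000111, P2 = 0b10000101

CTR decryption: S_i = E(K, T_i) where T_i is the counter for block i; P_i = C_i ⊕ S_i.
Only C1 changed, to 0b11010010. In CTR, a change in C_i flips the same bit in P_i only; the keystream is unaffected. Decrypting the received ciphertext:
P1: T = 0b00011001, S = E(K, T) = 0b01010101; 0b11010010 ⊕ 0b01010101 = 0b10000111.
P2: T = 0b00011010, S = E(K, T) = 0b01100101; 0b11100000 ⊕ 0b01100101 = 0b10000101.
Blocks that differ from the original plaintext: P1.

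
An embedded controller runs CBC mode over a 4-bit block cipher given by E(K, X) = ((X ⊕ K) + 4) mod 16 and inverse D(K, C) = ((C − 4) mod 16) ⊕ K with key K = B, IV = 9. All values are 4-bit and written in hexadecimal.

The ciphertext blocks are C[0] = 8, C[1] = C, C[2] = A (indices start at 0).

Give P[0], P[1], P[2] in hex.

P[0] = 6, P[1] = B, P[2] = 1

CBC decryption: P_i = D(K, C_i) ⊕ C_{i−1}, with C_{−1} = IV.
P[0]: D(K, 8) = F; F ⊕ 9 = 6.
P[1]: D(K, C) = 3; 3 ⊕ 8 = B.
P[2]: D(K, A) = D; D ⊕ C = 1.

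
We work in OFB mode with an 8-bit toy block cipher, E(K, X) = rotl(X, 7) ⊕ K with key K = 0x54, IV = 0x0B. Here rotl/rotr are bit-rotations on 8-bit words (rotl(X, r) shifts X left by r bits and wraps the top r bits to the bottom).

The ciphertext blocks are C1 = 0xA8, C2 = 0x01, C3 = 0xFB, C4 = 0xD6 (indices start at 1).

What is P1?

OFB decryption: S_i = E(K, S_{i−1}) with S_{0} = IV; P_i = C_i ⊕ S_i.
P1: S = E(K, 0x0B) = 0xD1; 0xA8 ⊕ 0xD1 = 0x79.

P1 = 0x79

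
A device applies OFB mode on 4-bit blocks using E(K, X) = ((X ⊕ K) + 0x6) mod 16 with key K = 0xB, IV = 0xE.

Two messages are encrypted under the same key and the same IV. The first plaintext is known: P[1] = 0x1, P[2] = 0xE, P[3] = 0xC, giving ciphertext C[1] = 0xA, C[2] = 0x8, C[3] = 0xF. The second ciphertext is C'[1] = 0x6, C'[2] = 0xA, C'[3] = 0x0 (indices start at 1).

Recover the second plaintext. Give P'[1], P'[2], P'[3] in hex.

In OFB with a reused IV, both messages share the same keystream S_i, so C_i ⊕ C'_i = P_i ⊕ P'_i and thus P'_i = P_i ⊕ C_i ⊕ C'_i.
P'[1]: 0x1 ⊕ 0xA ⊕ 0x6 = 0xD.
P'[2]: 0xE ⊕ 0x8 ⊕ 0xA = 0xC.
P'[3]: 0xC ⊕ 0xF ⊕ 0x0 = 0x3.

P'[1] = 0xD, P'[2] = 0xC, P'[3] = 0x3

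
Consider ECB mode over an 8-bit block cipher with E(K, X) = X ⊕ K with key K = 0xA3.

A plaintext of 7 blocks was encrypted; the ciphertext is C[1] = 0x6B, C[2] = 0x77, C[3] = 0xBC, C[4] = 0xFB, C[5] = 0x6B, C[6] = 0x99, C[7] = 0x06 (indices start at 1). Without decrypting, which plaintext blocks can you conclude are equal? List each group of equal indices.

P[1] = P[5]

ECB encrypts each block independently with the same key, so equal ciphertext blocks imply equal plaintext blocks.
C[1] = C[5] = 0x6B, so P[1] = P[5].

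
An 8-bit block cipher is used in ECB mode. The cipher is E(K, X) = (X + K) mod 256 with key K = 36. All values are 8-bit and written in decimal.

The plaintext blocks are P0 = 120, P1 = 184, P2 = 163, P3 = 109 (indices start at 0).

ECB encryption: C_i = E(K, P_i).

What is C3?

C3: E(K, 109) = 145.

C3 = 145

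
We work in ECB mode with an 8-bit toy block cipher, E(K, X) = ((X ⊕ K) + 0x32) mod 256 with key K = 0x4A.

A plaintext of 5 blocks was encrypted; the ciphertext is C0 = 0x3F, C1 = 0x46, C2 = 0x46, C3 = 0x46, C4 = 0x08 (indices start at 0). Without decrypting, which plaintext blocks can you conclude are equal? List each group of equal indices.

ECB encrypts each block independently with the same key, so equal ciphertext blocks imply equal plaintext blocks.
C1 = C2 = C3 = 0x46, so P1 = P2 = P3.

P1 = P2 = P3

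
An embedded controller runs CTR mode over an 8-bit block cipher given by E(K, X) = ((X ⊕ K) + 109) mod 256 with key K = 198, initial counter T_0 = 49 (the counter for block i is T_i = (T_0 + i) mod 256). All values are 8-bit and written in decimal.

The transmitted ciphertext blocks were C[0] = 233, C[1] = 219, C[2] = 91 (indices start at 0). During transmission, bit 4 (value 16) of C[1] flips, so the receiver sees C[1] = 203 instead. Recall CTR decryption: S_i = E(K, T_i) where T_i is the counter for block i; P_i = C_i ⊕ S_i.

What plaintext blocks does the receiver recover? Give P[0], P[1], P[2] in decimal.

Only C[1] changed, to 203. In CTR, a change in C_i flips the same bit in P_i only; the keystream is unaffected. Decrypting the received ciphertext:
P[0]: T = 49, S = E(K, T) = 100; 233 ⊕ 100 = 141.
P[1]: T = 50, S = E(K, T) = 97; 203 ⊕ 97 = 170.
P[2]: T = 51, S = E(K, T) = 98; 91 ⊕ 98 = 57.
Blocks that differ from the original plaintext: P[1].

P[0] = 141, P[1] = 170, P[2] = 57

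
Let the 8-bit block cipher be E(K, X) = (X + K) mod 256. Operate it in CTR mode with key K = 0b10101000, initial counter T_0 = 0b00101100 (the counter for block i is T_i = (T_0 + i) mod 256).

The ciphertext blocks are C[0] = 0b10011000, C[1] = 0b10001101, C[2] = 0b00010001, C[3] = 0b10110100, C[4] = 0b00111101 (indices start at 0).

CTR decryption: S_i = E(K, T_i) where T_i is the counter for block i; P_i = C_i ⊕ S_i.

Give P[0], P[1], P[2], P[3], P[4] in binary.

P[0] = 0b01001100, P[1] = 0b01011000, P[2] = 0b11000111, P[3] = 0b01100011, P[4] = 0b11100101

P[0]: T = 0b00101100, S = E(K, T) = 0b11010100; 0b10011000 ⊕ 0b11010100 = 0b01001100.
P[1]: T = 0b00101101, S = E(K, T) = 0b11010101; 0b10001101 ⊕ 0b11010101 = 0b01011000.
P[2]: T = 0b00101110, S = E(K, T) = 0b11010110; 0b00010001 ⊕ 0b11010110 = 0b11000111.
P[3]: T = 0b00101111, S = E(K, T) = 0b11010111; 0b10110100 ⊕ 0b11010111 = 0b01100011.
P[4]: T = 0b00110000, S = E(K, T) = 0b11011000; 0b00111101 ⊕ 0b11011000 = 0b11100101.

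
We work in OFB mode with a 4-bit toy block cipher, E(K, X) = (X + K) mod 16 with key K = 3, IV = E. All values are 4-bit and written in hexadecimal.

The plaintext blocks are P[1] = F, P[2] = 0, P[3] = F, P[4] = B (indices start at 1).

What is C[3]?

C[3] = 8

OFB encryption: S_i = E(K, S_{i−1}) with S_{0} = IV; C_i = P_i ⊕ S_i.
C[1]: S = E(K, E) = 1; F ⊕ 1 = E.
C[2]: S = E(K, 1) = 4; 0 ⊕ 4 = 4.
C[3]: S = E(K, 4) = 7; F ⊕ 7 = 8.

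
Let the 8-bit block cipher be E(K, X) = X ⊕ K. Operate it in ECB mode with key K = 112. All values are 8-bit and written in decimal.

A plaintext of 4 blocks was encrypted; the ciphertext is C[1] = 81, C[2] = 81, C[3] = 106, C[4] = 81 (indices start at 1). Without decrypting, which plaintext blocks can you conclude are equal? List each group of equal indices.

ECB encrypts each block independently with the same key, so equal ciphertext blocks imply equal plaintext blocks.
C[1] = C[2] = C[4] = 81, so P[1] = P[2] = P[4].

P[1] = P[2] = P[4]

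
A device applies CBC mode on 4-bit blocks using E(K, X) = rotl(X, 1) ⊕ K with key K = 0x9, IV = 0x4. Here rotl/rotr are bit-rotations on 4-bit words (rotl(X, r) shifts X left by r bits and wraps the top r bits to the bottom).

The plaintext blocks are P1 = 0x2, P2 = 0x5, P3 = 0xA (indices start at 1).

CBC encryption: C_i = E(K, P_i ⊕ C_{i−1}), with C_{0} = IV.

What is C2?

C2 = 0x9

C1: P1 ⊕ 0x4 = 0x6; E(K, 0x6) = 0x5.
C2: P2 ⊕ 0x5 = 0x0; E(K, 0x0) = 0x9.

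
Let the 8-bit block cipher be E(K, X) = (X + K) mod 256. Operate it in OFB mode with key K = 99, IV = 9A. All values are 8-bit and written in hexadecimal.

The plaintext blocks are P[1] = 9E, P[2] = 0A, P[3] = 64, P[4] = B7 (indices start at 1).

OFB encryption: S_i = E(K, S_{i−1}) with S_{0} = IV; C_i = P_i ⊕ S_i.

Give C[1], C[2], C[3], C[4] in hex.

C[1]: S = E(K, 9A) = 33; 9E ⊕ 33 = AD.
C[2]: S = E(K, 33) = CC; 0A ⊕ CC = C6.
C[3]: S = E(K, CC) = 65; 64 ⊕ 65 = 01.
C[4]: S = E(K, 65) = FE; B7 ⊕ FE = 49.

C[1] = AD, C[2] = C6, C[3] = 01, C[4] = 49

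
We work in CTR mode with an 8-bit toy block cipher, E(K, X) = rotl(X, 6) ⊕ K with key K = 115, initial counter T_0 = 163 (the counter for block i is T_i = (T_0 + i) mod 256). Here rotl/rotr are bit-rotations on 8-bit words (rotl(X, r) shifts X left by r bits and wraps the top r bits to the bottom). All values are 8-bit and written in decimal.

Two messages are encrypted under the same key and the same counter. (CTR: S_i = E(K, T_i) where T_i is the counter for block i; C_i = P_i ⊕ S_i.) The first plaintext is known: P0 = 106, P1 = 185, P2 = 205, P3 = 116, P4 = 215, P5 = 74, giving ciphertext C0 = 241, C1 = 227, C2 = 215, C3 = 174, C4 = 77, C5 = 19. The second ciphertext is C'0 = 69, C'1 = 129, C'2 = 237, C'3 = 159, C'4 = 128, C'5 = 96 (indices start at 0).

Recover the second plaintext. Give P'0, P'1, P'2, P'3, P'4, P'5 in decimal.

P'0 = 222, P'1 = 219, P'2 = 247, P'3 = 69, P'4 = 26, P'5 = 57

In CTR with a reused counter, both messages share the same keystream S_i, so C_i ⊕ C'_i = P_i ⊕ P'_i and thus P'_i = P_i ⊕ C_i ⊕ C'_i.
P'0: 106 ⊕ 241 ⊕ 69 = 222.
P'1: 185 ⊕ 227 ⊕ 129 = 219.
P'2: 205 ⊕ 215 ⊕ 237 = 247.
P'3: 116 ⊕ 174 ⊕ 159 = 69.
P'4: 215 ⊕ 77 ⊕ 128 = 26.
P'5: 74 ⊕ 19 ⊕ 96 = 57.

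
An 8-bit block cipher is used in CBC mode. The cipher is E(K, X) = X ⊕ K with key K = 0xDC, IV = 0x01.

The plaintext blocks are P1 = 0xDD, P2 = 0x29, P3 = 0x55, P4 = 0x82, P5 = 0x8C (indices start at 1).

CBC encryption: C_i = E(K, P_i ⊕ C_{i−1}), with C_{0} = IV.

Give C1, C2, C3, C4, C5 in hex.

C1 = 0x00, C2 = 0xF5, C3 = 0x7C, C4 = 0x22, C5 = 0x72

C1: P1 ⊕ 0x01 = 0xDC; E(K, 0xDC) = 0x00.
C2: P2 ⊕ 0x00 = 0x29; E(K, 0x29) = 0xF5.
C3: P3 ⊕ 0xF5 = 0xA0; E(K, 0xA0) = 0x7C.
C4: P4 ⊕ 0x7C = 0xFE; E(K, 0xFE) = 0x22.
C5: P5 ⊕ 0x22 = 0xAE; E(K, 0xAE) = 0x72.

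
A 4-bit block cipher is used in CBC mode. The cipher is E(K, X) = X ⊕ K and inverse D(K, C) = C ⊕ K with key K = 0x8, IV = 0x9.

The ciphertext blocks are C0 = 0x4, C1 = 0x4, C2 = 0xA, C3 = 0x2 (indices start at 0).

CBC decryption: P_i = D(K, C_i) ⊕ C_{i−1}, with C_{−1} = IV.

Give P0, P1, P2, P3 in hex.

P0: D(K, 0x4) = 0xC; 0xC ⊕ 0x9 = 0x5.
P1: D(K, 0x4) = 0xC; 0xC ⊕ 0x4 = 0x8.
P2: D(K, 0xA) = 0x2; 0x2 ⊕ 0x4 = 0x6.
P3: D(K, 0x2) = 0xA; 0xA ⊕ 0xA = 0x0.

P0 = 0x5, P1 = 0x8, P2 = 0x6, P3 = 0x0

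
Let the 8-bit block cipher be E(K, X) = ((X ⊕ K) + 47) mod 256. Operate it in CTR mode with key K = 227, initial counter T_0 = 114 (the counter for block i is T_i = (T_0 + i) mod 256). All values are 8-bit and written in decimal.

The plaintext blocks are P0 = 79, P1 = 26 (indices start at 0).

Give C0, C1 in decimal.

C0 = 143, C1 = 165

CTR encryption: S_i = E(K, T_i) where T_i is the counter for block i; C_i = P_i ⊕ S_i.
C0: T = 114, S = E(K, T) = 192; 79 ⊕ 192 = 143.
C1: T = 115, S = E(K, T) = 191; 26 ⊕ 191 = 165.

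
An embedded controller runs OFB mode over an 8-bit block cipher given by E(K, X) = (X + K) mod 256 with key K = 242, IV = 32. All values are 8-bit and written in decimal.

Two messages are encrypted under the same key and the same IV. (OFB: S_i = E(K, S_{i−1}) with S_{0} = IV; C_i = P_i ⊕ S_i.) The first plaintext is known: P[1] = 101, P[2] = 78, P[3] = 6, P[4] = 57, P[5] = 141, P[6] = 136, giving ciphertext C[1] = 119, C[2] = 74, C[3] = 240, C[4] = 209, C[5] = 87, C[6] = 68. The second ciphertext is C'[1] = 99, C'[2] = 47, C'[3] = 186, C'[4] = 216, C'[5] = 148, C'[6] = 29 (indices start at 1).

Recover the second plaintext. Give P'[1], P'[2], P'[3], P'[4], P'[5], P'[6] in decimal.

P'[1] = 113, P'[2] = 43, P'[3] = 76, P'[4] = 48, P'[5] = 78, P'[6] = 209

In OFB with a reused IV, both messages share the same keystream S_i, so C_i ⊕ C'_i = P_i ⊕ P'_i and thus P'_i = P_i ⊕ C_i ⊕ C'_i.
P'[1]: 101 ⊕ 119 ⊕ 99 = 113.
P'[2]: 78 ⊕ 74 ⊕ 47 = 43.
P'[3]: 6 ⊕ 240 ⊕ 186 = 76.
P'[4]: 57 ⊕ 209 ⊕ 216 = 48.
P'[5]: 141 ⊕ 87 ⊕ 148 = 78.
P'[6]: 136 ⊕ 68 ⊕ 29 = 209.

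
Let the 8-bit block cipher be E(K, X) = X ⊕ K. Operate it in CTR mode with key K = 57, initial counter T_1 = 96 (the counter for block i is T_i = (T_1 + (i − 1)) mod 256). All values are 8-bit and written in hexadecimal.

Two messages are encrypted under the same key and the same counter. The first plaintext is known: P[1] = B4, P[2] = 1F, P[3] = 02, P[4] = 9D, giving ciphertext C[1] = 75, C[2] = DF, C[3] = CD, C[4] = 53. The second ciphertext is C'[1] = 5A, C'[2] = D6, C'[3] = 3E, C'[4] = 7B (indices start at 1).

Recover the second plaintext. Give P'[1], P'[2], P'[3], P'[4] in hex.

In CTR with a reused counter, both messages share the same keystream S_i, so C_i ⊕ C'_i = P_i ⊕ P'_i and thus P'_i = P_i ⊕ C_i ⊕ C'_i.
P'[1]: B4 ⊕ 75 ⊕ 5A = 9B.
P'[2]: 1F ⊕ DF ⊕ D6 = 16.
P'[3]: 02 ⊕ CD ⊕ 3E = F1.
P'[4]: 9D ⊕ 53 ⊕ 7B = B5.

P'[1] = 9B, P'[2] = 16, P'[3] = F1, P'[4] = B5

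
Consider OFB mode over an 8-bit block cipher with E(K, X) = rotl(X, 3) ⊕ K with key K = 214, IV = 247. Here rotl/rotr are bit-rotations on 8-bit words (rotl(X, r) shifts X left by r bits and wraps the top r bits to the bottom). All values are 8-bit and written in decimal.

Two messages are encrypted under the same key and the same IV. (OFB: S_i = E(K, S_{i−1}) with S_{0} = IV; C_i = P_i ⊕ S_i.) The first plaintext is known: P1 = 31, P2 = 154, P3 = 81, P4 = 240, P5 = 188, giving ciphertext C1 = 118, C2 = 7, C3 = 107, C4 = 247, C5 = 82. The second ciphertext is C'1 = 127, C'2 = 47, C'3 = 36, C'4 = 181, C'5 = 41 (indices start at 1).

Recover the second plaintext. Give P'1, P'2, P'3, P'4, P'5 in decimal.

P'1 = 22, P'2 = 178, P'3 = 30, P'4 = 178, P'5 = 199

In OFB with a reused IV, both messages share the same keystream S_i, so C_i ⊕ C'_i = P_i ⊕ P'_i and thus P'_i = P_i ⊕ C_i ⊕ C'_i.
P'1: 31 ⊕ 118 ⊕ 127 = 22.
P'2: 154 ⊕ 7 ⊕ 47 = 178.
P'3: 81 ⊕ 107 ⊕ 36 = 30.
P'4: 240 ⊕ 247 ⊕ 181 = 178.
P'5: 188 ⊕ 82 ⊕ 41 = 199.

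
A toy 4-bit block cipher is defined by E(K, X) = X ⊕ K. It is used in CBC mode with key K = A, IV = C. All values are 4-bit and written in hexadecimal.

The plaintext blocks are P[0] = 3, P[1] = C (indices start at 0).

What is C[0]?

C[0] = 5

CBC encryption: C_i = E(K, P_i ⊕ C_{i−1}), with C_{−1} = IV.
C[0]: P[0] ⊕ C = F; E(K, F) = 5.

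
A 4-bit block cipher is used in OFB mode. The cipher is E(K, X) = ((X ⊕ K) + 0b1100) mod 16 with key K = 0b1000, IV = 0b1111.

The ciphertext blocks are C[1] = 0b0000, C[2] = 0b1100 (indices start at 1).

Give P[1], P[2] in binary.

OFB decryption: S_i = E(K, S_{i−1}) with S_{0} = IV; P_i = C_i ⊕ S_i.
P[1]: S = E(K, 0b1111) = 0b0011; 0b0000 ⊕ 0b0011 = 0b0011.
P[2]: S = E(K, 0b0011) = 0b0111; 0b1100 ⊕ 0b0111 = 0b1011.

P[1] = 0b0011, P[2] = 0b1011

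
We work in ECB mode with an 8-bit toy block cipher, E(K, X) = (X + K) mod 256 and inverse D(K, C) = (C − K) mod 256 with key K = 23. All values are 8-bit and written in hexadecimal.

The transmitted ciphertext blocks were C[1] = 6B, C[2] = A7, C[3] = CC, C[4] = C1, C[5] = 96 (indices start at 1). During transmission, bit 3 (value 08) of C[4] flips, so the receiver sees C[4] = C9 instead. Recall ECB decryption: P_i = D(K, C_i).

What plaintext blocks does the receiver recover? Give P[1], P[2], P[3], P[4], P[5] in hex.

P[1] = 48, P[2] = 84, P[3] = A9, P[4] = A6, P[5] = 73

Only C[4] changed, to C9. In ECB, a change in C_i affects only P_i. Decrypting the received ciphertext:
P[1]: D(K, 6B) = 48.
P[2]: D(K, A7) = 84.
P[3]: D(K, CC) = A9.
P[4]: D(K, C9) = A6.
P[5]: D(K, 96) = 73.
Blocks that differ from the original plaintext: P[4].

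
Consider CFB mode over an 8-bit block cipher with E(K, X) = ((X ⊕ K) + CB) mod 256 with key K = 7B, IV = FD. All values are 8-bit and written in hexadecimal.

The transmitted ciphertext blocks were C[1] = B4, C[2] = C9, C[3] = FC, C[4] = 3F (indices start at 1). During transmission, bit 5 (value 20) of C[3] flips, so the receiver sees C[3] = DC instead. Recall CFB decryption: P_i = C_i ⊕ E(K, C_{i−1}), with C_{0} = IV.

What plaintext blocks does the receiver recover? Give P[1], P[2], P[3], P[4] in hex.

P[1] = E5, P[2] = 53, P[3] = A1, P[4] = 4D

Only C[3] changed, to DC. In CFB, a change in C_i flips the same bit in P_i and garbles P_{i+1}. Decrypting the received ciphertext:
P[1]: E(K, FD) = 51; B4 ⊕ 51 = E5.
P[2]: E(K, B4) = 9A; C9 ⊕ 9A = 53.
P[3]: E(K, C9) = 7D; DC ⊕ 7D = A1.
P[4]: E(K, DC) = 72; 3F ⊕ 72 = 4D.
Blocks that differ from the original plaintext: P[3], P[4].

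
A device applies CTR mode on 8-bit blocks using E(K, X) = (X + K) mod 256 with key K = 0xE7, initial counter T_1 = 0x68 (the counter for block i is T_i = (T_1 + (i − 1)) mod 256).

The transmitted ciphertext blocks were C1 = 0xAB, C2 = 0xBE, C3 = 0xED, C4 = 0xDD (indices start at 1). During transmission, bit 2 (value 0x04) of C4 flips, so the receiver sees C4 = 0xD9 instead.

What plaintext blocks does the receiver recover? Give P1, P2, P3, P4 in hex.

CTR decryption: S_i = E(K, T_i) where T_i is the counter for block i; P_i = C_i ⊕ S_i.
Only C4 changed, to 0xD9. In CTR, a change in C_i flips the same bit in P_i only; the keystream is unaffected. Decrypting the received ciphertext:
P1: T = 0x68, S = E(K, T) = 0x4F; 0xAB ⊕ 0x4F = 0xE4.
P2: T = 0x69, S = E(K, T) = 0x50; 0xBE ⊕ 0x50 = 0xEE.
P3: T = 0x6A, S = E(K, T) = 0x51; 0xED ⊕ 0x51 = 0xBC.
P4: T = 0x6B, S = E(K, T) = 0x52; 0xD9 ⊕ 0x52 = 0x8B.
Blocks that differ from the original plaintext: P4.

P1 = 0xE4, P2 = 0xEE, P3 = 0xBC, P4 = 0x8B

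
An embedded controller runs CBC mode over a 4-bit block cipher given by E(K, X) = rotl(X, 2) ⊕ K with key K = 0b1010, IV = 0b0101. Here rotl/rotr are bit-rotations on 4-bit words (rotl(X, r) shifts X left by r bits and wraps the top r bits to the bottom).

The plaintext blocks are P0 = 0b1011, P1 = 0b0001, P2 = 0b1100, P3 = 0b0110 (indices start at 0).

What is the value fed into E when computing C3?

CBC encryption: C_i = E(K, P_i ⊕ C_{i−1}), with C_{−1} = IV.
C0: P0 ⊕ 0b0101 = 0b1110; E(K, 0b1110) = 0b0001.
C1: P1 ⊕ 0b0001 = 0b0000; E(K, 0b0000) = 0b1010.
C2: P2 ⊕ 0b1010 = 0b0110; E(K, 0b0110) = 0b0011.
C3: P3 ⊕ 0b0011 = 0b0101; E(K, 0b0101) = 0b1111.
So the input to E for block 3 is 0b0101.

0b0101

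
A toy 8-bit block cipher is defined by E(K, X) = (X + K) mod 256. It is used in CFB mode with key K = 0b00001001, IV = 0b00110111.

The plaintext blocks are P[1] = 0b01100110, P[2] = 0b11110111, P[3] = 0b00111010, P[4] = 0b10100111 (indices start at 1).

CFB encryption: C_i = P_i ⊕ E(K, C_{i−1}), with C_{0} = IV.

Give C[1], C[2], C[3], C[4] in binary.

C[1]: E(K, 0b00110111) = 0b01000000; 0b01100110 ⊕ 0b01000000 = 0b00100110.
C[2]: E(K, 0b00100110) = 0b00101111; 0b11110111 ⊕ 0b00101111 = 0b11011000.
C[3]: E(K, 0b11011000) = 0b11100001; 0b00111010 ⊕ 0b11100001 = 0b11011011.
C[4]: E(K, 0b11011011) = 0b11100100; 0b10100111 ⊕ 0b11100100 = 0b01000011.

C[1] = 0b00100110, C[2] = 0b11011000, C[3] = 0b11011011, C[4] = 0b01000011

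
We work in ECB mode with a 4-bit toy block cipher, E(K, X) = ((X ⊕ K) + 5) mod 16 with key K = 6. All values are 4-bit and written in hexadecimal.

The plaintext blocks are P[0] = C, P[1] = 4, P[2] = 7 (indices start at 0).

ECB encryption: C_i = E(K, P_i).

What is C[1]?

C[1]: E(K, 4) = 7.

C[1] = 7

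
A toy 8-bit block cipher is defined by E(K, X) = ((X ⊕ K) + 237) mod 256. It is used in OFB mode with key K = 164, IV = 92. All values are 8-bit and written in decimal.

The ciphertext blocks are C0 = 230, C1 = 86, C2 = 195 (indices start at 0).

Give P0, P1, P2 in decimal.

P0 = 3, P1 = 120, P2 = 180

OFB decryption: S_i = E(K, S_{i−1}) with S_{−1} = IV; P_i = C_i ⊕ S_i.
P0: S = E(K, 92) = 229; 230 ⊕ 229 = 3.
P1: S = E(K, 229) = 46; 86 ⊕ 46 = 120.
P2: S = E(K, 46) = 119; 195 ⊕ 119 = 180.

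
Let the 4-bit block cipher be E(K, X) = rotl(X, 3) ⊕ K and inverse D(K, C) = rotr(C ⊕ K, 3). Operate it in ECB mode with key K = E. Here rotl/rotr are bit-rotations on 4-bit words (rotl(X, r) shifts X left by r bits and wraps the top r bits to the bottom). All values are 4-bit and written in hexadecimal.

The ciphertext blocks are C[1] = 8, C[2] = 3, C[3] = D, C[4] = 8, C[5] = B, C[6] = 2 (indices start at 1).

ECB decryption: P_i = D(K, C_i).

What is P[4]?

P[4]: D(K, 8) = C.

P[4] = C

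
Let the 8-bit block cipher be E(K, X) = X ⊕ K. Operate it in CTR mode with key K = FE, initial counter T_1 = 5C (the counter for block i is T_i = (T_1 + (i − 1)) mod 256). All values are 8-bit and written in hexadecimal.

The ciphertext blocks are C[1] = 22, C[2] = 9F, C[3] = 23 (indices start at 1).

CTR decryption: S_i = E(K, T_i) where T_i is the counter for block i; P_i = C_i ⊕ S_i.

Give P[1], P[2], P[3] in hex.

P[1] = 80, P[2] = 3C, P[3] = 83

P[1]: T = 5C, S = E(K, T) = A2; 22 ⊕ A2 = 80.
P[2]: T = 5D, S = E(K, T) = A3; 9F ⊕ A3 = 3C.
P[3]: T = 5E, S = E(K, T) = A0; 23 ⊕ A0 = 83.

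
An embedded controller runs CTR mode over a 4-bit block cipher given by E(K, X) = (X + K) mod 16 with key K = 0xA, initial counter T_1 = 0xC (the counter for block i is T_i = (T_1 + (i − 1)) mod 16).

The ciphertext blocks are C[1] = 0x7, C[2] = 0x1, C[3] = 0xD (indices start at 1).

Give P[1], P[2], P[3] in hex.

CTR decryption: S_i = E(K, T_i) where T_i is the counter for block i; P_i = C_i ⊕ S_i.
P[1]: T = 0xC, S = E(K, T) = 0x6; 0x7 ⊕ 0x6 = 0x1.
P[2]: T = 0xD, S = E(K, T) = 0x7; 0x1 ⊕ 0x7 = 0x6.
P[3]: T = 0xE, S = E(K, T) = 0x8; 0xD ⊕ 0x8 = 0x5.

P[1] = 0x1, P[2] = 0x6, P[3] = 0x5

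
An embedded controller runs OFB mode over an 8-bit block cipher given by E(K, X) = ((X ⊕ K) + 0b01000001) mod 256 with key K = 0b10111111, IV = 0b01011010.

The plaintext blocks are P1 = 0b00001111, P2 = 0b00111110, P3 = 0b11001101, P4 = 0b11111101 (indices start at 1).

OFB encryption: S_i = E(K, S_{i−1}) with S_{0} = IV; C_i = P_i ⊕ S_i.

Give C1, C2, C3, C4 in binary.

C1 = 0b00101001, C2 = 0b11100100, C3 = 0b01101011, C4 = 0b10100111

C1: S = E(K, 0b01011010) = 0b00100110; 0b00001111 ⊕ 0b00100110 = 0b00101001.
C2: S = E(K, 0b00100110) = 0b11011010; 0b00111110 ⊕ 0b11011010 = 0b11100100.
C3: S = E(K, 0b11011010) = 0b10100110; 0b11001101 ⊕ 0b10100110 = 0b01101011.
C4: S = E(K, 0b10100110) = 0b01011010; 0b11111101 ⊕ 0b01011010 = 0b10100111.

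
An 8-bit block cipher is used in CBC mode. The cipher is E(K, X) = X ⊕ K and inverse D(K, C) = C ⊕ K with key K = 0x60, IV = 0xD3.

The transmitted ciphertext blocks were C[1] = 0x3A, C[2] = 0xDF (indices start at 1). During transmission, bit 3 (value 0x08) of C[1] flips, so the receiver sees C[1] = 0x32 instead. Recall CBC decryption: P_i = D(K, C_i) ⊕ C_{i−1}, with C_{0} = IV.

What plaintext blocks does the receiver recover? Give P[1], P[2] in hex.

P[1] = 0x81, P[2] = 0x8D

Only C[1] changed, to 0x32. In CBC, a change in C_i garbles P_i and flips the same bit in P_{i+1}. Decrypting the received ciphertext:
P[1]: D(K, 0x32) = 0x52; 0x52 ⊕ 0xD3 = 0x81.
P[2]: D(K, 0xDF) = 0xBF; 0xBF ⊕ 0x32 = 0x8D.
Blocks that differ from the original plaintext: P[1], P[2].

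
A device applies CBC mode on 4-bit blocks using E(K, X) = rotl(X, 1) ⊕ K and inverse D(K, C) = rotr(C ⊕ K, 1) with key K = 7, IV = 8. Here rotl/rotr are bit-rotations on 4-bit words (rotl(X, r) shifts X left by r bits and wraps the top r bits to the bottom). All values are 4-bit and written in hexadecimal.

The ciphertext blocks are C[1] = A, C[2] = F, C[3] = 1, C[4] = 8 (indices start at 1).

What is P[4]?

P[4] = E

CBC decryption: P_i = D(K, C_i) ⊕ C_{i−1}, with C_{0} = IV.
P[4]: D(K, 8) = F; F ⊕ 1 = E.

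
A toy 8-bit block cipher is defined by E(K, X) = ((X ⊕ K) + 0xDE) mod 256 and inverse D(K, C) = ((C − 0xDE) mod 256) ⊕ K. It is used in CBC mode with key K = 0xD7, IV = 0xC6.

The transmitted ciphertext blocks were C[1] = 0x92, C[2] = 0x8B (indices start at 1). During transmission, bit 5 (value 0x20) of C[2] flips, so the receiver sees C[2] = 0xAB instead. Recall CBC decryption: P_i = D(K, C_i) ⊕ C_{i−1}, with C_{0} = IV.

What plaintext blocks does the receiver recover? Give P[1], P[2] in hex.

Only C[2] changed, to 0xAB. In CBC, a change in C_i garbles P_i and flips the same bit in P_{i+1}. Decrypting the received ciphertext:
P[1]: D(K, 0x92) = 0x63; 0x63 ⊕ 0xC6 = 0xA5.
P[2]: D(K, 0xAB) = 0x1A; 0x1A ⊕ 0x92 = 0x88.
Blocks that differ from the original plaintext: P[2].

P[1] = 0xA5, P[2] = 0x88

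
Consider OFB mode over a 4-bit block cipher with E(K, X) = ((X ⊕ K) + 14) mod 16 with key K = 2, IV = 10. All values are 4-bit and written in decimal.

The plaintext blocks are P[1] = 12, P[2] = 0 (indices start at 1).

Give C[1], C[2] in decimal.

OFB encryption: S_i = E(K, S_{i−1}) with S_{0} = IV; C_i = P_i ⊕ S_i.
C[1]: S = E(K, 10) = 6; 12 ⊕ 6 = 10.
C[2]: S = E(K, 6) = 2; 0 ⊕ 2 = 2.

C[1] = 10, C[2] = 2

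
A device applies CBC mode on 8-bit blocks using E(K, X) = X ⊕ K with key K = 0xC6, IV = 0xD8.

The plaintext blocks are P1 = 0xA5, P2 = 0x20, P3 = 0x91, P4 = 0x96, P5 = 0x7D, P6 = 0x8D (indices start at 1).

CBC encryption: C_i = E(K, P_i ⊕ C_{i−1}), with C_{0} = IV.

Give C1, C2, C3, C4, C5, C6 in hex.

C1 = 0xBB, C2 = 0x5D, C3 = 0x0A, C4 = 0x5A, C5 = 0xE1, C6 = 0xAA

C1: P1 ⊕ 0xD8 = 0x7D; E(K, 0x7D) = 0xBB.
C2: P2 ⊕ 0xBB = 0x9B; E(K, 0x9B) = 0x5D.
C3: P3 ⊕ 0x5D = 0xCC; E(K, 0xCC) = 0x0A.
C4: P4 ⊕ 0x0A = 0x9C; E(K, 0x9C) = 0x5A.
C5: P5 ⊕ 0x5A = 0x27; E(K, 0x27) = 0xE1.
C6: P6 ⊕ 0xE1 = 0x6C; E(K, 0x6C) = 0xAA.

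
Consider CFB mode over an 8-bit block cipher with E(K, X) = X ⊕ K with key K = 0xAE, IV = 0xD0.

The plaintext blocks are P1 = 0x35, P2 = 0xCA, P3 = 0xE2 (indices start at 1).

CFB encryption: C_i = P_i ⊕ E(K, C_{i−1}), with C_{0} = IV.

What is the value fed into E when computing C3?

0x2F

C1: E(K, 0xD0) = 0x7E; 0x35 ⊕ 0x7E = 0x4B.
C2: E(K, 0x4B) = 0xE5; 0xCA ⊕ 0xE5 = 0x2F.
C3: E(K, 0x2F) = 0x81; 0xE2 ⊕ 0x81 = 0x63.
So the input to E for block 3 is 0x2F.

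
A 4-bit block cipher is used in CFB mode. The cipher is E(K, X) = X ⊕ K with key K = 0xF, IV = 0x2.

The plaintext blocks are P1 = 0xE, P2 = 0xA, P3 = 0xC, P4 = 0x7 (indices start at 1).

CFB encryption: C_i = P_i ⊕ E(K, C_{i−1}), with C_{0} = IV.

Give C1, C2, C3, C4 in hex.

C1 = 0x3, C2 = 0x6, C3 = 0x5, C4 = 0xD

C1: E(K, 0x2) = 0xD; 0xE ⊕ 0xD = 0x3.
C2: E(K, 0x3) = 0xC; 0xA ⊕ 0xC = 0x6.
C3: E(K, 0x6) = 0x9; 0xC ⊕ 0x9 = 0x5.
C4: E(K, 0x5) = 0xA; 0x7 ⊕ 0xA = 0xD.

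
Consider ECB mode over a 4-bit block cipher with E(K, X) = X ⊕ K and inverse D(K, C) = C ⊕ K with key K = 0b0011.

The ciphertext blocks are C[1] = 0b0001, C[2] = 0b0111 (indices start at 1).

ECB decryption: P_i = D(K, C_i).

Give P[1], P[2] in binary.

P[1] = 0b0010, P[2] = 0b0100

P[1]: D(K, 0b0001) = 0b0010.
P[2]: D(K, 0b0111) = 0b0100.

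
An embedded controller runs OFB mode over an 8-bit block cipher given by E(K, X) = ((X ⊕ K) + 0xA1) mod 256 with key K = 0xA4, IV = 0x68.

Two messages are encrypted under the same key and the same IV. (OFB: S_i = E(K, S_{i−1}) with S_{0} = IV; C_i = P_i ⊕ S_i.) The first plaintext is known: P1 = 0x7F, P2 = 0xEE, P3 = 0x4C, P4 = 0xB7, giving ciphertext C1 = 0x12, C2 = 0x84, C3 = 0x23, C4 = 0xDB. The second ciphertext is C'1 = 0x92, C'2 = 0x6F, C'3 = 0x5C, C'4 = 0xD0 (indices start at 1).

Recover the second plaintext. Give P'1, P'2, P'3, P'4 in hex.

In OFB with a reused IV, both messages share the same keystream S_i, so C_i ⊕ C'_i = P_i ⊕ P'_i and thus P'_i = P_i ⊕ C_i ⊕ C'_i.
P'1: 0x7F ⊕ 0x12 ⊕ 0x92 = 0xFF.
P'2: 0xEE ⊕ 0x84 ⊕ 0x6F = 0x05.
P'3: 0x4C ⊕ 0x23 ⊕ 0x5C = 0x33.
P'4: 0xB7 ⊕ 0xDB ⊕ 0xD0 = 0xBC.

P'1 = 0xFF, P'2 = 0x05, P'3 = 0x33, P'4 = 0xBC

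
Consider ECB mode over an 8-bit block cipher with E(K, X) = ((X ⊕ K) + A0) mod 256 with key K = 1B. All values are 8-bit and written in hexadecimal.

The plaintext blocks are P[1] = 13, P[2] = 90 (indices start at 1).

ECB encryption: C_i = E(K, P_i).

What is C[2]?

C[2]: E(K, 90) = 2B.

C[2] = 2B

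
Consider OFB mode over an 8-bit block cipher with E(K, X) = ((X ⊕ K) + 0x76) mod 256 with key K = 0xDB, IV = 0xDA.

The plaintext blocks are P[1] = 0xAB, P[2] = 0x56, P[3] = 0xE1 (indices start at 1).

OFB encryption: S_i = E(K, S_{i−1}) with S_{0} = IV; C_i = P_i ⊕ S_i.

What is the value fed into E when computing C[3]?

0x22

C[1]: S = E(K, 0xDA) = 0x77; 0xAB ⊕ 0x77 = 0xDC.
C[2]: S = E(K, 0x77) = 0x22; 0x56 ⊕ 0x22 = 0x74.
C[3]: S = E(K, 0x22) = 0x6F; 0xE1 ⊕ 0x6F = 0x8E.
So the input to E for block [3] is 0x22.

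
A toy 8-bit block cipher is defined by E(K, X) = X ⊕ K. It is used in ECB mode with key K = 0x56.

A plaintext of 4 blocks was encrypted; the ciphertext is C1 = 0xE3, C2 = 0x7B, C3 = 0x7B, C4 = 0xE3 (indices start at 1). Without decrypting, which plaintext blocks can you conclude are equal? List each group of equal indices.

P1 = P4; P2 = P3

ECB encrypts each block independently with the same key, so equal ciphertext blocks imply equal plaintext blocks.
C1 = C4 = 0xE3, so P1 = P4.
C2 = C3 = 0x7B, so P2 = P3.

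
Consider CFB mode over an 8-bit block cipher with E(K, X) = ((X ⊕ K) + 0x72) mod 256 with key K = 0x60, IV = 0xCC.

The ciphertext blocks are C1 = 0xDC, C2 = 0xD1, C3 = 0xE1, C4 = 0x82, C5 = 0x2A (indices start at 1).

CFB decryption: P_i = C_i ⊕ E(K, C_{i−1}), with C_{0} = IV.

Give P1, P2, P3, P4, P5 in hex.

P1 = 0xC2, P2 = 0xFF, P3 = 0xC2, P4 = 0x71, P5 = 0x7E

P1: E(K, 0xCC) = 0x1E; 0xDC ⊕ 0x1E = 0xC2.
P2: E(K, 0xDC) = 0x2E; 0xD1 ⊕ 0x2E = 0xFF.
P3: E(K, 0xD1) = 0x23; 0xE1 ⊕ 0x23 = 0xC2.
P4: E(K, 0xE1) = 0xF3; 0x82 ⊕ 0xF3 = 0x71.
P5: E(K, 0x82) = 0x54; 0x2A ⊕ 0x54 = 0x7E.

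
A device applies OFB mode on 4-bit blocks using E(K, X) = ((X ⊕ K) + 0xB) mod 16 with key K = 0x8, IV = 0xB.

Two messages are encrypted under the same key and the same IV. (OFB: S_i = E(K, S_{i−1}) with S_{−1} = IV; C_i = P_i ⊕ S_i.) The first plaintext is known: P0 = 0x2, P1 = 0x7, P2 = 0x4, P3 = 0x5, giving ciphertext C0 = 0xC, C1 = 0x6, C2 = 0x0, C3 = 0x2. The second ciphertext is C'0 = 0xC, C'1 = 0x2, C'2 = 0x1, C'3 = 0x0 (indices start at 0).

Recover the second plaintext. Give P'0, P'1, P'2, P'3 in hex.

In OFB with a reused IV, both messages share the same keystream S_i, so C_i ⊕ C'_i = P_i ⊕ P'_i and thus P'_i = P_i ⊕ C_i ⊕ C'_i.
P'0: 0x2 ⊕ 0xC ⊕ 0xC = 0x2.
P'1: 0x7 ⊕ 0x6 ⊕ 0x2 = 0x3.
P'2: 0x4 ⊕ 0x0 ⊕ 0x1 = 0x5.
P'3: 0x5 ⊕ 0x2 ⊕ 0x0 = 0x7.

P'0 = 0x2, P'1 = 0x3, P'2 = 0x5, P'3 = 0x7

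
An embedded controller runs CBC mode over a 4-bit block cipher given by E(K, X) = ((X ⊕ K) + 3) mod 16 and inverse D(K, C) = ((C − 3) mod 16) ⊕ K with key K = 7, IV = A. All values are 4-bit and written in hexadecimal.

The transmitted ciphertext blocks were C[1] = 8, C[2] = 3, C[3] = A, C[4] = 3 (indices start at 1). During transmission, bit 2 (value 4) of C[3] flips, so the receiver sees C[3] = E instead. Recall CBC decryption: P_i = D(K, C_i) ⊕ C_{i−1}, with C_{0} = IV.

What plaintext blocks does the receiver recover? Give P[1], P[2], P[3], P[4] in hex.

P[1] = 8, P[2] = F, P[3] = F, P[4] = 9

Only C[3] changed, to E. In CBC, a change in C_i garbles P_i and flips the same bit in P_{i+1}. Decrypting the received ciphertext:
P[1]: D(K, 8) = 2; 2 ⊕ A = 8.
P[2]: D(K, 3) = 7; 7 ⊕ 8 = F.
P[3]: D(K, E) = C; C ⊕ 3 = F.
P[4]: D(K, 3) = 7; 7 ⊕ E = 9.
Blocks that differ from the original plaintext: P[3], P[4].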